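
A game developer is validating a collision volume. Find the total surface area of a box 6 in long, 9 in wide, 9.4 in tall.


Shape: rectangular prism
l = 6 in, w = 9 in, h = 9.4 in
Formula: SA = 2(lw + lh + wh)
lw = 54, lh = 56.4, wh = 84.6
lw + lh + wh = 195
SA = 2 * 195
SA = 390
390 in^2


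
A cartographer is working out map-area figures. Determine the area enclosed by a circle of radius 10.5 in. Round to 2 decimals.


Shape: circle
Radius r = 10.5 in
Formula: A = pi * r^2
r^2 = 10.5^2 = 110.25
A = pi * 110.25
A = 346.36
346.36 in^2


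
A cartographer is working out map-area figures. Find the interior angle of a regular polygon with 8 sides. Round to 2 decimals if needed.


Shape: regular octagon (8 sides)
Formula: interior angle = (n - 2) * 180 / n
(n - 2) = 6
(n - 2) * 180 = 1080
angle = 1080 / 8
angle = 135
135 degrees


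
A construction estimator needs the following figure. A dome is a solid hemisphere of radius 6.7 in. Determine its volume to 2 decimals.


Shape: hemisphere (half of a sphere)
Radius r = 6.7 in
Formula: V = (1/2) * (4/3) * pi * r^3 = (2/3) * pi * r^3
r^3 = 300.763
(2/3) * 300.763 = 200.508667
V = 200.508667 * pi
V = 629.92
629.92 in^3


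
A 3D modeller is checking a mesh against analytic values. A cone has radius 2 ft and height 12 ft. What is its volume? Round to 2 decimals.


Shape: cone
Radius r = 2 ft, Height h = 12 ft
Formula: V = (1/3) * pi * r^2 * h
r^2 = 4
pi * r^2 * h = pi * 4 * 12 = 48 * pi
V = 48 * pi / 3
V = 50.27
50.27 ft^3


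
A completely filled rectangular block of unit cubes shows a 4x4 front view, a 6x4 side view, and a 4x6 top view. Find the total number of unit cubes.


Orthographic views of a solid rectangular block:
Front view 4 x 4 -> length = 4, height = 4
Side view 6 x 4 -> width = 6, height = 4 (consistent)
Top view 4 x 6 -> confirms length = 4, width = 6
The block is 4 x 6 x 4.
Total unit cubes = 4 * 6 * 4 = 96
96 unit cubes


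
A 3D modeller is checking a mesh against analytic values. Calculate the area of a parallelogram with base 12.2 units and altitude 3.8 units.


Shape: parallelogram
Base b = 12.2 units, Height h = 3.8 units
Formula: A = b * h
A = 12.2 * 3.8
A = 46.36
46.36 units^2


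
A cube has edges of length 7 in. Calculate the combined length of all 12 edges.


Shape: cube
Side s = 7 in
A cube has 12 edges, all equal.
Formula: total edge length = 12 * s
Total = 12 * 7
Total = 84
84 in


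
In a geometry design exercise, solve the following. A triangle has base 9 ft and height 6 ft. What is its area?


Shape: triangle
Base b = 9 ft, Height h = 6 ft
Formula: A = (1/2) * b * h
A = 0.5 * 9 * 6
A = 0.5 * 54
A = 27
27 ft^2


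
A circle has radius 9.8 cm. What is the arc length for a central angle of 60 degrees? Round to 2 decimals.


Shape: circular arc
Radius r = 9.8 cm, Angle = 60 degrees
Formula: L = (angle/360) * 2 * pi * r
2 * pi * r = 19.6 * pi
L = (60/360) * 19.6 * pi
L = 3.266667 * pi
L = 10.26
10.26 cm


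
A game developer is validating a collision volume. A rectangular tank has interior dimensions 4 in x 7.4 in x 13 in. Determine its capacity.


Shape: rectangular prism
l = 4 in, w = 7.4 in, h = 13 in
Formula: V = l * w * h
V = 4 * 7.4 * 13
V = 29.6 * 13
V = 384.8
384.8 in^3


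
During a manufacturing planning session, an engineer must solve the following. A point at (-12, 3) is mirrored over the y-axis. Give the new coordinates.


Transformation: reflection
Original point: (-12, 3)
Rule for reflection over the y-axis: (x, y) -> (-x, y)
Apply: (-12, 3) -> (12, 3)
(12, 3)


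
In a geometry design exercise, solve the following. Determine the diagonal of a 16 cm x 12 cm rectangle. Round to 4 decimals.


Shape: rectangle (diagonal via Pythagoras)
Sides: 16 cm and 12 cm
Formula: d = sqrt(l^2 + w^2)
l^2 = 256, w^2 = 144
l^2 + w^2 = 400
d = sqrt(400)
d = 20.0
20 cm


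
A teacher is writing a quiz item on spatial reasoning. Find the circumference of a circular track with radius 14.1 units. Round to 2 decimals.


Shape: circle
Radius r = 14.1 units
Formula: C = 2 * pi * r
C = 2 * pi * 14.1
C = 28.2 * pi
C = 88.59
88.59 units


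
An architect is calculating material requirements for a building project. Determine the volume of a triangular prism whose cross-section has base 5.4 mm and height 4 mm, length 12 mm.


Shape: triangular prism
Triangle base = 5.4 mm, triangle height = 4 mm, prism length L = 12 mm
Formula: V = (1/2 * b * h_tri) * L
Cross-section area = 0.5 * 5.4 * 4 = 10.8
V = 10.8 * 12
V = 129.6
129.6 mm^3


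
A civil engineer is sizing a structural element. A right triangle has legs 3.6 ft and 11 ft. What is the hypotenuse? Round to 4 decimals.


Shape: right triangle
Legs a = 3.6 ft, b = 11 ft
Formula: c = sqrt(a^2 + b^2)
a^2 = 12.96, b^2 = 121
a^2 + b^2 = 133.96
c = sqrt(133.96)
c = 11.5741
11.5741 ft


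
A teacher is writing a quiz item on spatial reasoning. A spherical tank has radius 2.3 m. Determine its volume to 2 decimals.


Shape: sphere
Radius r = 2.3 m
Formula: V = (4/3) * pi * r^3
r^3 = 12.167
(4/3) * 12.167 = 16.222667
V = 16.222667 * pi
V = 50.97
50.97 m^3


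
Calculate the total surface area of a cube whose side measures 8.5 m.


Shape: cube
Side s = 8.5 m
A cube has 6 square faces.
Formula: SA = 6 * s^2
s^2 = 72.25
SA = 6 * 72.25
SA = 433.5
433.5 m^2


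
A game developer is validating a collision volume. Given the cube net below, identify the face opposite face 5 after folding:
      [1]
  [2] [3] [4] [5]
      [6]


Net: cross layout. Take square 3 as the base (bottom).
Fold the four squares in the horizontal row up around 3: 2 -> left, 4 -> right, 5 wraps to the top.
Fold 1 and 6 up from 3: 1 -> back, 6 -> front.
Opposite pairs are therefore: (1, 6), (2, 4), (3, 5).
Face 5 is opposite face 3.
face 3


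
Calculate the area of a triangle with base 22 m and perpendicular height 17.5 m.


Shape: triangle
Base b = 22 m, Height h = 17.5 m
Formula: A = (1/2) * b * h
A = 0.5 * 22 * 17.5
A = 0.5 * 385
A = 192.5
192.5 m^2


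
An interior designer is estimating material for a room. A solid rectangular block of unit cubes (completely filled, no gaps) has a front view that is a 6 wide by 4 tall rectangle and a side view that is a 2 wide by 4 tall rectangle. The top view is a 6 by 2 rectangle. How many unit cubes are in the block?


Orthographic views of a solid rectangular block:
Front view 6 x 4 -> length = 6, height = 4
Side view 2 x 4 -> width = 2, height = 4 (consistent)
Top view 6 x 2 -> confirms length = 6, width = 2
The block is 6 x 2 x 4.
Total unit cubes = 6 * 2 * 4 = 48
48 unit cubes


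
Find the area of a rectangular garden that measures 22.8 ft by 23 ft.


Shape: rectangle
Length l = 22.8 ft, Width w = 23 ft
Formula: A = l * w
A = 22.8 * 23
A = 524.4
524.4 ft^2


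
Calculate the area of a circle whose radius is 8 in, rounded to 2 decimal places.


Shape: circle
Radius r = 8 in
Formula: A = pi * r^2
r^2 = 8^2 = 64
A = pi * 64
A = 201.06
201.06 in^2


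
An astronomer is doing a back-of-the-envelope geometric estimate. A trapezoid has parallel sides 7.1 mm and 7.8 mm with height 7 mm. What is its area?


Shape: trapezoid
Parallel sides a = 7.1 mm, b = 7.8 mm; Height h = 7 mm
Formula: A = (a + b) * h / 2
a + b = 7.1 + 7.8 = 14.9
A = 14.9 * 7 / 2
A = 104.3 / 2
A = 52.15
52.15 mm^2


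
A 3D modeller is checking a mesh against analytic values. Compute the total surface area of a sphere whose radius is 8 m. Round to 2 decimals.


Shape: sphere
Radius r = 8 m
Formula: SA = 4 * pi * r^2
r^2 = 64
SA = 4 * pi * 64
SA = 256 * pi
SA = 804.25
804.25 m^2


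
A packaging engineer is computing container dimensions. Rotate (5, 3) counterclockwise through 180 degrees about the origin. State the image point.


Transformation: rotation about the origin
Original point: (5, 3)
Rule for 180 deg: (x, y) -> (-x, -y)
Apply: (5, 3) -> (-5, -3)
(-5, -3)


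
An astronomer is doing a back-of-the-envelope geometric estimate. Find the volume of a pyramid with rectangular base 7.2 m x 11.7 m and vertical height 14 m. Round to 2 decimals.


Shape: rectangular pyramid
Base: 7.2 m x 11.7 m, Height h = 14 m
Formula: V = (1/3) * base_area * h
base_area = 7.2 * 11.7 = 84.24
base_area * h = 84.24 * 14 = 1179.36
V = 1179.36 / 3
V = 393.12
393.12 m^3


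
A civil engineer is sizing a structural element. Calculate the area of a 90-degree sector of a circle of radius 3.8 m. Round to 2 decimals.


Shape: circular sector
Radius r = 3.8 m, Angle = 90 degrees
Formula: A = (angle/360) * pi * r^2
r^2 = 14.44
Fraction of circle = 90/360
A = (90/360) * pi * 14.44
A = 3.61 * pi
A = 11.34
11.34 m^2


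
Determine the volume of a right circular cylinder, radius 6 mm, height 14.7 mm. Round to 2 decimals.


Shape: cylinder
Radius r = 6 mm, Height h = 14.7 mm
Formula: V = pi * r^2 * h
r^2 = 36
V = pi * 36 * 14.7
V = 529.2 * pi
V = 1662.53
1662.53 mm^3


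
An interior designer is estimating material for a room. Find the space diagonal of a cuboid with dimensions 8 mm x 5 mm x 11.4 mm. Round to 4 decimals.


Shape: rectangular box (space diagonal)
l = 8 mm, w = 5 mm, h = 11.4 mm
Visualize: the diagonal of the base, then a right triangle with that diagonal and the height.
Formula: d = sqrt(l^2 + w^2 + h^2)
l^2 + w^2 + h^2 = 64 + 25 + 129.96 = 218.96
d = sqrt(218.96)
d = 14.7973
14.7973 mm


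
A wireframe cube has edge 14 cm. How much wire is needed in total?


Shape: cube
Side s = 14 cm
A cube has 12 edges, all equal.
Formula: total edge length = 12 * s
Total = 12 * 14
Total = 168
168 cm


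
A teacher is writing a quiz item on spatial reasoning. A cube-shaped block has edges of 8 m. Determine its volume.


Shape: cube
Side s = 8 m
Formula: V = s^3
V = 8 * 8 * 8
V = 64 * 8
V = 512
512 m^3


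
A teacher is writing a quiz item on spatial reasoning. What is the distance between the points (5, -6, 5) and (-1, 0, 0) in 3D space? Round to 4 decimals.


3D distance between two points
P1 = (5, -6, 5), P2 = (-1, 0, 0)
Formula: d = sqrt((x2-x1)^2 + (y2-y1)^2 + (z2-z1)^2)
dx = -1 - 5 = -6
dy = 0 - -6 = 6
dz = 0 - 5 = -5
dx^2 + dy^2 + dz^2 = 36 + 36 + 25 = 97
d = sqrt(97)
d = 9.8489
9.8489 units


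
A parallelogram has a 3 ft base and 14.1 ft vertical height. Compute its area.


Shape: parallelogram
Base b = 3 ft, Height h = 14.1 ft
Formula: A = b * h
A = 3 * 14.1
A = 42.3
42.3 ft^2


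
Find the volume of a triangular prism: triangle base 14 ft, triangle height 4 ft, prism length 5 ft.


Shape: triangular prism
Triangle base = 14 ft, triangle height = 4 ft, prism length L = 5 ft
Formula: V = (1/2 * b * h_tri) * L
Cross-section area = 0.5 * 14 * 4 = 28
V = 28 * 5
V = 140
140 ft^3


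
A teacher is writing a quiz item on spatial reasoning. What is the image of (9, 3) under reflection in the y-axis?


Transformation: reflection
Original point: (9, 3)
Rule for reflection over the y-axis: (x, y) -> (-x, y)
Apply: (9, 3) -> (-9, 3)
(-9, 3)


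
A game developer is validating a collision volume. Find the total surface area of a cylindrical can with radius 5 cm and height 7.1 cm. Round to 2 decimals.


Shape: closed cylinder
Radius r = 5 cm, Height h = 7.1 cm
Formula: SA = 2*pi*r^2 + 2*pi*r*h = 2*pi*r*(r + h)
r + h = 12.1
2 * r * (r + h) = 2 * 5 * 12.1 = 121
SA = 121 * pi
SA = 380.13
380.13 cm^2


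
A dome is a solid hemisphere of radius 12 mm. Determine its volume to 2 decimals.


Shape: hemisphere (half of a sphere)
Radius r = 12 mm
Formula: V = (1/2) * (4/3) * pi * r^3 = (2/3) * pi * r^3
r^3 = 1728
(2/3) * 1728 = 1152
V = 1152 * pi
V = 3619.11
3619.11 mm^3


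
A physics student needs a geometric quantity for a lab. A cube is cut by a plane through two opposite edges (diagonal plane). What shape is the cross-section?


Solid: cube
Cutting plane: through two opposite edges (diagonal plane)
Visualize the intersection of the plane with the solid's surface.
The boundary of the cut region is a rectangle.
rectangle


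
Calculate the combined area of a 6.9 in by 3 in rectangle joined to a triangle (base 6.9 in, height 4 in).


Composite shape: rectangle + triangle
Rectangle area = 6.9 * 3 = 20.7
Triangle area = 0.5 * 6.9 * 4 = 13.8
Total = 20.7 + 13.8
Total = 34.5
34.5 in^2


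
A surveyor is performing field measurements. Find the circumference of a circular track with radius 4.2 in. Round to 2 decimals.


Shape: circle
Radius r = 4.2 in
Formula: C = 2 * pi * r
C = 2 * pi * 4.2
C = 8.4 * pi
C = 26.39
26.39 in


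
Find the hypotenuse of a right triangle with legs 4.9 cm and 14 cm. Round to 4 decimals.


Shape: right triangle
Legs a = 4.9 cm, b = 14 cm
Formula: c = sqrt(a^2 + b^2)
a^2 = 24.01, b^2 = 196
a^2 + b^2 = 220.01
c = sqrt(220.01)
c = 14.8327
14.8327 cm


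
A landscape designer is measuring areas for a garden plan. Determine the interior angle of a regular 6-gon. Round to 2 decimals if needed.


Shape: regular hexagon (6 sides)
Formula: interior angle = (n - 2) * 180 / n
(n - 2) = 4
(n - 2) * 180 = 720
angle = 720 / 6
angle = 120
120 degrees


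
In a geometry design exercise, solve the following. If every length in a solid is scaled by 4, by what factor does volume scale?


Linear scale factor k = 4
Rule: under a linear scaling by k, volumes scale by k^3.
k^3 = 4 * 4 * 4
k^3 = 16 * 4
k^3 = 64
Volume scales by a factor of 64.
64 (dimensionless)


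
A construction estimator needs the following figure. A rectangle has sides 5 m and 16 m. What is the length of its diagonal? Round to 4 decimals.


Shape: rectangle (diagonal via Pythagoras)
Sides: 5 m and 16 m
Formula: d = sqrt(l^2 + w^2)
l^2 = 25, w^2 = 256
l^2 + w^2 = 281
d = sqrt(281)
d = 16.7631
16.7631 m


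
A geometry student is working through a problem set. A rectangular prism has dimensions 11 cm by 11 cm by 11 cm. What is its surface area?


Shape: rectangular prism
l = 11 cm, w = 11 cm, h = 11 cm
Formula: SA = 2(lw + lh + wh)
lw = 121, lh = 121, wh = 121
lw + lh + wh = 363
SA = 2 * 363
SA = 726
726 cm^2


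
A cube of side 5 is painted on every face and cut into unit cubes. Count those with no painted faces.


Large cube: 5 x 5 x 5, cut into unit cubes.
n = 5, so n - 2 = 3
Unpainted cubes form the interior (n - 2)^3 block.
(n - 2)^3 = 3^3 = 27
27 unit cubes


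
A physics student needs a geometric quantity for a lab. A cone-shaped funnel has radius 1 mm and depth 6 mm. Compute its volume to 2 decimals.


Shape: cone
Radius r = 1 mm, Height h = 6 mm
Formula: V = (1/3) * pi * r^2 * h
r^2 = 1
pi * r^2 * h = pi * 1 * 6 = 6 * pi
V = 6 * pi / 3
V = 6.28
6.28 mm^3


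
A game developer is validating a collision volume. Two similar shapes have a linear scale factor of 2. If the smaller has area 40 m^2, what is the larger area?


Linear scale factor k = 2
Original area = 40 m^2
Rule: under a linear scaling by k, areas scale by k^2.
k^2 = 2^2 = 4
New area = 40 * 4
New area = 160
160 m^2


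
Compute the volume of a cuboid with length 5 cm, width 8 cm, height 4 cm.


Shape: rectangular prism
l = 5 cm, w = 8 cm, h = 4 cm
Formula: V = l * w * h
V = 5 * 8 * 4
V = 40 * 4
V = 160
160 cm^3


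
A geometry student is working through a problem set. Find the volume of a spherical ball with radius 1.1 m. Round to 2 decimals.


Shape: sphere
Radius r = 1.1 m
Formula: V = (4/3) * pi * r^3
r^3 = 1.331
(4/3) * 1.331 = 1.774667
V = 1.774667 * pi
V = 5.58
5.58 m^3


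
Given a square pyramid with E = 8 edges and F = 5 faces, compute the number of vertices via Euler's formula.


Polyhedron: square pyramid
Euler's formula for convex polyhedra: V - E + F = 2
Given: E = 8 edges and F = 5 faces
Solve for V:
V = 2 + E - F = 2 + 8 - 5 = 5
5 vertices


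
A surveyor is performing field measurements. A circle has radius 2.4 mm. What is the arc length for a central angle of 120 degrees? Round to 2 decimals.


Shape: circular arc
Radius r = 2.4 mm, Angle = 120 degrees
Formula: L = (angle/360) * 2 * pi * r
2 * pi * r = 4.8 * pi
L = (120/360) * 4.8 * pi
L = 1.6 * pi
L = 5.03
5.03 mm


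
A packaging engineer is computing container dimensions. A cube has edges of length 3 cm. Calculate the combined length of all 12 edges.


Shape: cube
Side s = 3 cm
A cube has 12 edges, all equal.
Formula: total edge length = 12 * s
Total = 12 * 3
Total = 36
36 cm


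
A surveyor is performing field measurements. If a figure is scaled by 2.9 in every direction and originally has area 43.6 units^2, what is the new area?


Linear scale factor k = 2.9
Original area = 43.6 units^2
Rule: under a linear scaling by k, areas scale by k^2.
k^2 = 2.9^2 = 8.41
New area = 43.6 * 8.41
New area = 366.676
366.676 units^2


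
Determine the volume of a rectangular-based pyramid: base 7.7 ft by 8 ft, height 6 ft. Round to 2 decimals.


Shape: rectangular pyramid
Base: 7.7 ft x 8 ft, Height h = 6 ft
Formula: V = (1/3) * base_area * h
base_area = 7.7 * 8 = 61.6
base_area * h = 61.6 * 6 = 369.6
V = 369.6 / 3
V = 123.2
123.2 ft^3


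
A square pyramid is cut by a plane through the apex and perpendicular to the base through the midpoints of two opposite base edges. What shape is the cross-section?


Solid: square pyramid
Cutting plane: through the apex and perpendicular to the base through the midpoints of two opposite base edges
Visualize the intersection of the plane with the solid's surface.
The boundary of the cut region is a isosceles triangle.
isosceles triangle


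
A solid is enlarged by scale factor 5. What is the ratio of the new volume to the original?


Linear scale factor k = 5
Rule: under a linear scaling by k, volumes scale by k^3.
k^3 = 5 * 5 * 5
k^3 = 25 * 5
k^3 = 125
Volume scales by a factor of 125.
125 (dimensionless)


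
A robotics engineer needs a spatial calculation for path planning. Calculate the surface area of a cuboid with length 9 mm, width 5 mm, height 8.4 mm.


Shape: rectangular prism
l = 9 mm, w = 5 mm, h = 8.4 mm
Formula: SA = 2(lw + lh + wh)
lw = 45, lh = 75.6, wh = 42
lw + lh + wh = 162.6
SA = 2 * 162.6
SA = 325.2
325.2 mm^2


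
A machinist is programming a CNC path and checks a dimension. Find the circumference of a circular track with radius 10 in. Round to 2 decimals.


Shape: circle
Radius r = 10 in
Formula: C = 2 * pi * r
C = 2 * pi * 10
C = 20 * pi
C = 62.83
62.83 in


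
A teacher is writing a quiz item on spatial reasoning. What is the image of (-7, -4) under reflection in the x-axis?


Transformation: reflection
Original point: (-7, -4)
Rule for reflection over the x-axis: (x, y) -> (x, -y)
Apply: (-7, -4) -> (-7, 4)
(-7, 4)


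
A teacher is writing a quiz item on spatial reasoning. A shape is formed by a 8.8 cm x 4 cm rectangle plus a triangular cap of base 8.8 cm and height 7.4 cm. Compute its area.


Composite shape: rectangle + triangle
Rectangle area = 8.8 * 4 = 35.2
Triangle area = 0.5 * 8.8 * 7.4 = 32.56
Total = 35.2 + 32.56
Total = 67.76
67.76 cm^2


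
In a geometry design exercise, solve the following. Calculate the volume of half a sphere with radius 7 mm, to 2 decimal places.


Shape: hemisphere (half of a sphere)
Radius r = 7 mm
Formula: V = (1/2) * (4/3) * pi * r^3 = (2/3) * pi * r^3
r^3 = 343
(2/3) * 343 = 228.666667
V = 228.666667 * pi
V = 718.38
718.38 mm^3


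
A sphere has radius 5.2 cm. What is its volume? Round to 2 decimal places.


Shape: sphere
Radius r = 5.2 cm
Formula: V = (4/3) * pi * r^3
r^3 = 140.608
(4/3) * 140.608 = 187.477333
V = 187.477333 * pi
V = 588.98
588.98 cm^3


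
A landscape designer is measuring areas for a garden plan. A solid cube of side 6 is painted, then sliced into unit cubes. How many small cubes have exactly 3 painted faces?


Large cube: 6 x 6 x 6, cut into unit cubes.
Cubes with 3 painted faces are at the corners. A cube always has 8 corners.
Count = 8
8 unit cubes


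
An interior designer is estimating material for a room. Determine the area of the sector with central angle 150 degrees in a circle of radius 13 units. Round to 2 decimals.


Shape: circular sector
Radius r = 13 units, Angle = 150 degrees
Formula: A = (angle/360) * pi * r^2
r^2 = 169
Fraction of circle = 150/360
A = (150/360) * pi * 169
A = 70.416667 * pi
A = 221.22
221.22 units^2


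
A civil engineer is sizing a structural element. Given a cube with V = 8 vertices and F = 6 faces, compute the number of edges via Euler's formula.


Polyhedron: cube
Euler's formula for convex polyhedra: V - E + F = 2
Given: V = 8 vertices and F = 6 faces
Solve for E:
E = V + F - 2 = 8 + 6 - 2 = 12
12 edges


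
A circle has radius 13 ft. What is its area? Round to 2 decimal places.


Shape: circle
Radius r = 13 ft
Formula: A = pi * r^2
r^2 = 13^2 = 169
A = pi * 169
A = 530.93
530.93 ft^2


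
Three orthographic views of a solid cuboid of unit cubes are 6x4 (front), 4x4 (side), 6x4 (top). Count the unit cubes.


Orthographic views of a solid rectangular block:
Front view 6 x 4 -> length = 6, height = 4
Side view 4 x 4 -> width = 4, height = 4 (consistent)
Top view 6 x 4 -> confirms length = 6, width = 4
The block is 6 x 4 x 4.
Total unit cubes = 6 * 4 * 4 = 96
96 unit cubes


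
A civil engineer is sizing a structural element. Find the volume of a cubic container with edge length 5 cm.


Shape: cube
Side s = 5 cm
Formula: V = s^3
V = 5 * 5 * 5
V = 25 * 5
V = 125
125 cm^3


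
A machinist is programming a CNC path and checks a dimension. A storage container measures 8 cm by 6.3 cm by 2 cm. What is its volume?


Shape: rectangular prism
l = 8 cm, w = 6.3 cm, h = 2 cm
Formula: V = l * w * h
V = 8 * 6.3 * 2
V = 50.4 * 2
V = 100.8
100.8 cm^3


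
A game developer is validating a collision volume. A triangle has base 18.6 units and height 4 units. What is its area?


Shape: triangle
Base b = 18.6 units, Height h = 4 units
Formula: A = (1/2) * b * h
A = 0.5 * 18.6 * 4
A = 0.5 * 74.4
A = 37.2
37.2 units^2


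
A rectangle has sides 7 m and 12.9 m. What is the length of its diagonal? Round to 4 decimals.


Shape: rectangle (diagonal via Pythagoras)
Sides: 7 m and 12.9 m
Formula: d = sqrt(l^2 + w^2)
l^2 = 49, w^2 = 166.41
l^2 + w^2 = 215.41
d = sqrt(215.41)
d = 14.6769
14.6769 m


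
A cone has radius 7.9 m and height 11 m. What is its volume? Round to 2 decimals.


Shape: cone
Radius r = 7.9 m, Height h = 11 m
Formula: V = (1/3) * pi * r^2 * h
r^2 = 62.41
pi * r^2 * h = pi * 62.41 * 11 = 686.51 * pi
V = 686.51 * pi / 3
V = 718.91
718.91 m^3


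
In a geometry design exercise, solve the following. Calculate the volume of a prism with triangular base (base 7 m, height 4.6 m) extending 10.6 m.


Shape: triangular prism
Triangle base = 7 m, triangle height = 4.6 m, prism length L = 10.6 m
Formula: V = (1/2 * b * h_tri) * L
Cross-section area = 0.5 * 7 * 4.6 = 16.1
V = 16.1 * 10.6
V = 170.66
170.66 m^3


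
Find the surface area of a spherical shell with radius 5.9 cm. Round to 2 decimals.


Shape: sphere
Radius r = 5.9 cm
Formula: SA = 4 * pi * r^2
r^2 = 34.81
SA = 4 * pi * 34.81
SA = 139.24 * pi
SA = 437.44
437.44 cm^2


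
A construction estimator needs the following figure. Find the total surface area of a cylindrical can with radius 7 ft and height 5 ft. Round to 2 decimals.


Shape: closed cylinder
Radius r = 7 ft, Height h = 5 ft
Formula: SA = 2*pi*r^2 + 2*pi*r*h = 2*pi*r*(r + h)
r + h = 12
2 * r * (r + h) = 2 * 7 * 12 = 168
SA = 168 * pi
SA = 527.79
527.79 ft^2


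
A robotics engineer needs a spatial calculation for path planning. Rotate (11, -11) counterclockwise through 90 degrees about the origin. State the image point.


Transformation: rotation about the origin
Original point: (11, -11)
Rule for 90 deg counterclockwise: (x, y) -> (-y, x)
Apply: (11, -11) -> (11, 11)
(11, 11)


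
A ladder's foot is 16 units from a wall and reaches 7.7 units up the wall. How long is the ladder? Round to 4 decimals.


Shape: right triangle
Legs a = 16 units, b = 7.7 units
Formula: c = sqrt(a^2 + b^2)
a^2 = 256, b^2 = 59.29
a^2 + b^2 = 315.29
c = sqrt(315.29)
c = 17.7564
17.7564 units


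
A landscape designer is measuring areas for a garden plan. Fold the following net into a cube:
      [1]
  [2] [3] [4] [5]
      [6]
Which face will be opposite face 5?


Net: cross layout. Take square 3 as the base (bottom).
Fold the four squares in the horizontal row up around 3: 2 -> left, 4 -> right, 5 wraps to the top.
Fold 1 and 6 up from 3: 1 -> back, 6 -> front.
Opposite pairs are therefore: (1, 6), (2, 4), (3, 5).
Face 5 is opposite face 3.
face 3


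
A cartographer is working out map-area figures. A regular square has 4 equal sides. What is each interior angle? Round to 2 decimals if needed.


Shape: regular square (4 sides)
Formula: interior angle = (n - 2) * 180 / n
(n - 2) = 2
(n - 2) * 180 = 360
angle = 360 / 4
angle = 90
90 degrees


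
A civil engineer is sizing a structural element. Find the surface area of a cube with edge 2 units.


Shape: cube
Side s = 2 units
A cube has 6 square faces.
Formula: SA = 6 * s^2
s^2 = 4
SA = 6 * 4
SA = 24
24 units^2


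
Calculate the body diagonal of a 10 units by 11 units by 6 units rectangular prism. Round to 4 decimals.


Shape: rectangular box (space diagonal)
l = 10 units, w = 11 units, h = 6 units
Visualize: the diagonal of the base, then a right triangle with that diagonal and the height.
Formula: d = sqrt(l^2 + w^2 + h^2)
l^2 + w^2 + h^2 = 100 + 121 + 36 = 257
d = sqrt(257)
d = 16.0312
16.0312 units


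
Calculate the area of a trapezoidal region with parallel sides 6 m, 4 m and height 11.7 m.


Shape: trapezoid
Parallel sides a = 6 m, b = 4 m; Height h = 11.7 m
Formula: A = (a + b) * h / 2
a + b = 6 + 4 = 10
A = 10 * 11.7 / 2
A = 117 / 2
A = 58.5
58.5 m^2


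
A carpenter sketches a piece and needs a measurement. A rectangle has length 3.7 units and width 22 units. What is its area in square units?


Shape: rectangle
Length l = 3.7 units, Width w = 22 units
Formula: A = l * w
A = 3.7 * 22
A = 81.4
81.4 units^2


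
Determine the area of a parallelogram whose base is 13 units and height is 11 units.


Shape: parallelogram
Base b = 13 units, Height h = 11 units
Formula: A = b * h
A = 13 * 11
A = 143
143 units^2


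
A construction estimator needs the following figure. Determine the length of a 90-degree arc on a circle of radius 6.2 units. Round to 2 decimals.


Shape: circular arc
Radius r = 6.2 units, Angle = 90 degrees
Formula: L = (angle/360) * 2 * pi * r
2 * pi * r = 12.4 * pi
L = (90/360) * 12.4 * pi
L = 3.1 * pi
L = 9.74
9.74 units


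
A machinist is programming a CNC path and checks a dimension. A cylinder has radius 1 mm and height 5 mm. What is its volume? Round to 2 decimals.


Shape: cylinder
Radius r = 1 mm, Height h = 5 mm
Formula: V = pi * r^2 * h
r^2 = 1
V = pi * 1 * 5
V = 5 * pi
V = 15.71
15.71 mm^3


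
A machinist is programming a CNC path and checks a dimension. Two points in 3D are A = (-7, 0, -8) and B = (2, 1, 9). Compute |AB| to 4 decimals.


3D distance between two points
P1 = (-7, 0, -8), P2 = (2, 1, 9)
Formula: d = sqrt((x2-x1)^2 + (y2-y1)^2 + (z2-z1)^2)
dx = 2 - -7 = 9
dy = 1 - 0 = 1
dz = 9 - -8 = 17
dx^2 + dy^2 + dz^2 = 81 + 1 + 289 = 371
d = sqrt(371)
d = 19.2614
19.2614 units


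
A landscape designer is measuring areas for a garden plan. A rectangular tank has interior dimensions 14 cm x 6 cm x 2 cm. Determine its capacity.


Shape: rectangular prism
l = 14 cm, w = 6 cm, h = 2 cm
Formula: V = l * w * h
V = 14 * 6 * 2
V = 84 * 2
V = 168
168 cm^3


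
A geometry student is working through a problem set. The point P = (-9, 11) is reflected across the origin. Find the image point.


Transformation: reflection
Original point: (-9, 11)
Rule for reflection through the origin: (x, y) -> (-x, -y)
Apply: (-9, 11) -> (9, -11)
(9, -11)


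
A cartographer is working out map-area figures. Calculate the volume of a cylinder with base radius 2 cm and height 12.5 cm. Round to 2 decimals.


Shape: cylinder
Radius r = 2 cm, Height h = 12.5 cm
Formula: V = pi * r^2 * h
r^2 = 4
V = pi * 4 * 12.5
V = 50 * pi
V = 157.08
157.08 cm^3


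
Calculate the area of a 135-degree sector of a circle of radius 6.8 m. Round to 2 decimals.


Shape: circular sector
Radius r = 6.8 m, Angle = 135 degrees
Formula: A = (angle/360) * pi * r^2
r^2 = 46.24
Fraction of circle = 135/360
A = (135/360) * pi * 46.24
A = 17.34 * pi
A = 54.48
54.48 m^2


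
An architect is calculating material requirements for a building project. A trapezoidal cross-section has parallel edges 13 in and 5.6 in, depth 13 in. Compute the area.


Shape: trapezoid
Parallel sides a = 13 in, b = 5.6 in; Height h = 13 in
Formula: A = (a + b) * h / 2
a + b = 13 + 5.6 = 18.6
A = 18.6 * 13 / 2
A = 241.8 / 2
A = 120.9
120.9 in^2


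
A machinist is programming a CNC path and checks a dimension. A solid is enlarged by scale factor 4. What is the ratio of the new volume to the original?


Linear scale factor k = 4
Rule: under a linear scaling by k, volumes scale by k^3.
k^3 = 4 * 4 * 4
k^3 = 16 * 4
k^3 = 64
Volume scales by a factor of 64.
64 (dimensionless)


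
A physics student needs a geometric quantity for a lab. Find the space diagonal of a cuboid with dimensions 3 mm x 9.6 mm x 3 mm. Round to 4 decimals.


Shape: rectangular box (space diagonal)
l = 3 mm, w = 9.6 mm, h = 3 mm
Visualize: the diagonal of the base, then a right triangle with that diagonal and the height.
Formula: d = sqrt(l^2 + w^2 + h^2)
l^2 + w^2 + h^2 = 9 + 92.16 + 9 = 110.16
d = sqrt(110.16)
d = 10.4957
10.4957 mm


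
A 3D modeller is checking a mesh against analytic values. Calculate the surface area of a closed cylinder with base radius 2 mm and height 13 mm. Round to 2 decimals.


Shape: closed cylinder
Radius r = 2 mm, Height h = 13 mm
Formula: SA = 2*pi*r^2 + 2*pi*r*h = 2*pi*r*(r + h)
r + h = 15
2 * r * (r + h) = 2 * 2 * 15 = 60
SA = 60 * pi
SA = 188.5
188.5 mm^2


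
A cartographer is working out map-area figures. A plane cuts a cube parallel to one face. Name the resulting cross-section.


Solid: cube
Cutting plane: parallel to one face
Visualize the intersection of the plane with the solid's surface.
The boundary of the cut region is a square.
square


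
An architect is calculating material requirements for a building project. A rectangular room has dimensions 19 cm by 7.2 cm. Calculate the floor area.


Shape: rectangle
Length l = 19 cm, Width w = 7.2 cm
Formula: A = l * w
A = 19 * 7.2
A = 136.8
136.8 cm^2


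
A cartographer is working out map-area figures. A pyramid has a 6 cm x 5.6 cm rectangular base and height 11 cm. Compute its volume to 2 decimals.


Shape: rectangular pyramid
Base: 6 cm x 5.6 cm, Height h = 11 cm
Formula: V = (1/3) * base_area * h
base_area = 6 * 5.6 = 33.6
base_area * h = 33.6 * 11 = 369.6
V = 369.6 / 3
V = 123.2
123.2 cm^3


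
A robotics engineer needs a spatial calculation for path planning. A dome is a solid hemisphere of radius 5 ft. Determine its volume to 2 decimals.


Shape: hemisphere (half of a sphere)
Radius r = 5 ft
Formula: V = (1/2) * (4/3) * pi * r^3 = (2/3) * pi * r^3
r^3 = 125
(2/3) * 125 = 83.333333
V = 83.333333 * pi
V = 261.8
261.8 ft^3


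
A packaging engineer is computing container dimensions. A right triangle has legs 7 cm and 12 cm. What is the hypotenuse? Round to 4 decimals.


Shape: right triangle
Legs a = 7 cm, b = 12 cm
Formula: c = sqrt(a^2 + b^2)
a^2 = 49, b^2 = 144
a^2 + b^2 = 193
c = sqrt(193)
c = 13.8924
13.8924 cm


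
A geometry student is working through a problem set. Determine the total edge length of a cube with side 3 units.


Shape: cube
Side s = 3 units
A cube has 12 edges, all equal.
Formula: total edge length = 12 * s
Total = 12 * 3
Total = 36
36 units


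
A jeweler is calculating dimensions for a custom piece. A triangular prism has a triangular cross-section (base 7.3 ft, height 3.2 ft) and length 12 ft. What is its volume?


Shape: triangular prism
Triangle base = 7.3 ft, triangle height = 3.2 ft, prism length L = 12 ft
Formula: V = (1/2 * b * h_tri) * L
Cross-section area = 0.5 * 7.3 * 3.2 = 11.68
V = 11.68 * 12
V = 140.16
140.16 ft^3


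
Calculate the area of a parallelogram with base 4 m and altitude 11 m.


Shape: parallelogram
Base b = 4 m, Height h = 11 m
Formula: A = b * h
A = 4 * 11
A = 44
44 m^2


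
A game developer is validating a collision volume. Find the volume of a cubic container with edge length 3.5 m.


Shape: cube
Side s = 3.5 m
Formula: V = s^3
V = 3.5 * 3.5 * 3.5
V = 12.25 * 3.5
V = 42.875
42.875 m^3


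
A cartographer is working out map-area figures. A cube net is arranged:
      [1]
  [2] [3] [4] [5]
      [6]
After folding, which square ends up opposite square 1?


Net: cross layout. Take square 3 as the base (bottom).
Fold the four squares in the horizontal row up around 3: 2 -> left, 4 -> right, 5 wraps to the top.
Fold 1 and 6 up from 3: 1 -> back, 6 -> front.
Opposite pairs are therefore: (1, 6), (2, 4), (3, 5).
Face 1 is opposite face 6.
face 6


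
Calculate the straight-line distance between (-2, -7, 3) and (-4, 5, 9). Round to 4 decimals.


3D distance between two points
P1 = (-2, -7, 3), P2 = (-4, 5, 9)
Formula: d = sqrt((x2-x1)^2 + (y2-y1)^2 + (z2-z1)^2)
dx = -4 - -2 = -2
dy = 5 - -7 = 12
dz = 9 - 3 = 6
dx^2 + dy^2 + dz^2 = 4 + 144 + 36 = 184
d = sqrt(184)
d = 13.5647
13.5647 units


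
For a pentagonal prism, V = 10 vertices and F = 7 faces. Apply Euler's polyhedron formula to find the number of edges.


Polyhedron: pentagonal prism
Euler's formula for convex polyhedra: V - E + F = 2
Given: V = 10 vertices and F = 7 faces
Solve for E:
E = V + F - 2 = 10 + 7 - 2 = 15
15 edges


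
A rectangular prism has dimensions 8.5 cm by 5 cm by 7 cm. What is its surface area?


Shape: rectangular prism
l = 8.5 cm, w = 5 cm, h = 7 cm
Formula: SA = 2(lw + lh + wh)
lw = 42.5, lh = 59.5, wh = 35
lw + lh + wh = 137
SA = 2 * 137
SA = 274
274 cm^2


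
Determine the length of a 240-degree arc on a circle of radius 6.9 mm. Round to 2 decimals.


Shape: circular arc
Radius r = 6.9 mm, Angle = 240 degrees
Formula: L = (angle/360) * 2 * pi * r
2 * pi * r = 13.8 * pi
L = (240/360) * 13.8 * pi
L = 9.2 * pi
L = 28.9
28.9 mm


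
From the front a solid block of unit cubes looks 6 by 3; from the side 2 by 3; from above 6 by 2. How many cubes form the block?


Orthographic views of a solid rectangular block:
Front view 6 x 3 -> length = 6, height = 3
Side view 2 x 3 -> width = 2, height = 3 (consistent)
Top view 6 x 2 -> confirms length = 6, width = 2
The block is 6 x 2 x 3.
Total unit cubes = 6 * 2 * 3 = 36
36 unit cubes


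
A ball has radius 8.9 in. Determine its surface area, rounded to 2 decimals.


Shape: sphere
Radius r = 8.9 in
Formula: SA = 4 * pi * r^2
r^2 = 79.21
SA = 4 * pi * 79.21
SA = 316.84 * pi
SA = 995.38
995.38 in^2


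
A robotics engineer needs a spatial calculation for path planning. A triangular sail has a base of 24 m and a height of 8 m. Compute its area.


Shape: triangle
Base b = 24 m, Height h = 8 m
Formula: A = (1/2) * b * h
A = 0.5 * 24 * 8
A = 0.5 * 192
A = 96
96 m^2


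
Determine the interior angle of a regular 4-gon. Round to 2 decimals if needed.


Shape: regular square (4 sides)
Formula: interior angle = (n - 2) * 180 / n
(n - 2) = 2
(n - 2) * 180 = 360
angle = 360 / 4
angle = 90
90 degrees


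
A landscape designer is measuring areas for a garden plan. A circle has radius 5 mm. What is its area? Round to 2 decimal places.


Shape: circle
Radius r = 5 mm
Formula: A = pi * r^2
r^2 = 5^2 = 25
A = pi * 25
A = 78.54
78.54 mm^2


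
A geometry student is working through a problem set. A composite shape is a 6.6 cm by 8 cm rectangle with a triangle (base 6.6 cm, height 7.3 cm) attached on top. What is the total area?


Composite shape: rectangle + triangle
Rectangle area = 6.6 * 8 = 52.8
Triangle area = 0.5 * 6.6 * 7.3 = 24.09
Total = 52.8 + 24.09
Total = 76.89
76.89 cm^2


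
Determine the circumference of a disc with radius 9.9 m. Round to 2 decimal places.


Shape: circle
Radius r = 9.9 m
Formula: C = 2 * pi * r
C = 2 * pi * 9.9
C = 19.8 * pi
C = 62.2
62.2 m


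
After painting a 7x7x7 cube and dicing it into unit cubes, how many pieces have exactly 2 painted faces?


Large cube: 7 x 7 x 7, cut into unit cubes.
n = 7, so n - 2 = 5
Cubes with 2 painted faces lie along the edges, excluding corners.
A cube has 12 edges; each contributes (n - 2) = 5 such cubes.
Count = 12 * 5 = 60
60 unit cubes


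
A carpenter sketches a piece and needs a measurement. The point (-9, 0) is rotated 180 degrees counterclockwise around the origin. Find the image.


Transformation: rotation about the origin
Original point: (-9, 0)
Rule for 180 deg: (x, y) -> (-x, -y)
Apply: (-9, 0) -> (9, 0)
(9, 0)


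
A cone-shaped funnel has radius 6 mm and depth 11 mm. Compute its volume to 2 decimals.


Shape: cone
Radius r = 6 mm, Height h = 11 mm
Formula: V = (1/3) * pi * r^2 * h
r^2 = 36
pi * r^2 * h = pi * 36 * 11 = 396 * pi
V = 396 * pi / 3
V = 414.69
414.69 mm^3


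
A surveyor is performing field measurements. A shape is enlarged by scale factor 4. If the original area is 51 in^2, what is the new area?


Linear scale factor k = 4
Original area = 51 in^2
Rule: under a linear scaling by k, areas scale by k^2.
k^2 = 4^2 = 16
New area = 51 * 16
New area = 816
816 in^2


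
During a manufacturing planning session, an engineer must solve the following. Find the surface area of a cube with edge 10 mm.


Shape: cube
Side s = 10 mm
A cube has 6 square faces.
Formula: SA = 6 * s^2
s^2 = 100
SA = 6 * 100
SA = 600
600 mm^2


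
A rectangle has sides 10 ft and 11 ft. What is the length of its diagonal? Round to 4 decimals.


Shape: rectangle (diagonal via Pythagoras)
Sides: 10 ft and 11 ft
Formula: d = sqrt(l^2 + w^2)
l^2 = 100, w^2 = 121
l^2 + w^2 = 221
d = sqrt(221)
d = 14.8661
14.8661 ft


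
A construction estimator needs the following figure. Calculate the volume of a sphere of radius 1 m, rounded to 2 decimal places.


Shape: sphere
Radius r = 1 m
Formula: V = (4/3) * pi * r^3
r^3 = 1
(4/3) * 1 = 1.333333
V = 1.333333 * pi
V = 4.19
4.19 m^3


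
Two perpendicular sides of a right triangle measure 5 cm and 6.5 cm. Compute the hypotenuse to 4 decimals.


Shape: right triangle
Legs a = 5 cm, b = 6.5 cm
Formula: c = sqrt(a^2 + b^2)
a^2 = 25, b^2 = 42.25
a^2 + b^2 = 67.25
c = sqrt(67.25)
c = 8.2006
8.2006 cm


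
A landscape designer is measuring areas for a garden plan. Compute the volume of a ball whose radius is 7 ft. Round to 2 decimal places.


Shape: sphere
Radius r = 7 ft
Formula: V = (4/3) * pi * r^3
r^3 = 343
(4/3) * 343 = 457.333333
V = 457.333333 * pi
V = 1436.76
1436.76 ft^3


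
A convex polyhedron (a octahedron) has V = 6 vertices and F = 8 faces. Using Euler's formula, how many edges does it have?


Polyhedron: octahedron
Euler's formula for convex polyhedra: V - E + F = 2
Given: V = 6 vertices and F = 8 faces
Solve for E:
E = V + F - 2 = 6 + 8 - 2 = 12
12 edges


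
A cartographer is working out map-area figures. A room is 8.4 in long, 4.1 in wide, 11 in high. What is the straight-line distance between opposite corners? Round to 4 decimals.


Shape: rectangular box (space diagonal)
l = 8.4 in, w = 4.1 in, h = 11 in
Visualize: the diagonal of the base, then a right triangle with that diagonal and the height.
Formula: d = sqrt(l^2 + w^2 + h^2)
l^2 + w^2 + h^2 = 70.56 + 16.81 + 121 = 208.37
d = sqrt(208.37)
d = 14.435
14.435 in


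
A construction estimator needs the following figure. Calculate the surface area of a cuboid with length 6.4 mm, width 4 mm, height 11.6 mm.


Shape: rectangular prism
l = 6.4 mm, w = 4 mm, h = 11.6 mm
Formula: SA = 2(lw + lh + wh)
lw = 25.6, lh = 74.24, wh = 46.4
lw + lh + wh = 146.24
SA = 2 * 146.24
SA = 292.48
292.48 mm^2


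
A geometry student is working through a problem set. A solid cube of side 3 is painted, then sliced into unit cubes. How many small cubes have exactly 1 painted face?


Large cube: 3 x 3 x 3, cut into unit cubes.
n = 3, so n - 2 = 1
Cubes with 1 painted face lie in the interior of each face.
A cube has 6 faces; each contributes (n - 2)^2 = 1 such cubes.
Count = 6 * 1 = 6
6 unit cubes
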